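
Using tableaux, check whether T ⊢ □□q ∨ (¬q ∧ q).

Invalid (countermodel exists)

Tableau for the negation ¬(□□q ∨ (¬q ∧ q)):
1. ¬(□□q ∨ (¬q ∧ q)), w0
2. ¬□□q, w0   [¬∨-rule on 1]
3. ¬(¬q ∧ q), w0   [¬∨-rule on 1]
4. ¬q, w0   [¬∧-rule on 3 (branches; this branch)]
5. ¬□q, w1   [¬□-rule on 2: fresh world w1, w0Rw1]
6. ¬q, w2   [¬□-rule on 5: fresh world w2, w1Rw2]
Accessibility: w0Rw0, w0Rw1, w1Rw1, w1Rw2, w2Rw2
The negation has an open branch (countermodel exists).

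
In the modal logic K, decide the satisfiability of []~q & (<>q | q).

Yes, satisfiable

1. []~q & (<>q | q), w0
2. []~q, w0   [&-rule on 1]
3. <>q | q, w0   [&-rule on 1]
4. q, w0   [|-rule on 3 (branches; this branch)]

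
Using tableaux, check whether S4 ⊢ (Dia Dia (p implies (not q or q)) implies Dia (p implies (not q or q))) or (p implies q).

Tableau for the negation not ((Dia Dia (p implies (not q or q)) implies Dia (p implies (not q or q))) or (p implies q)):
1. not ((Dia Dia (p implies (not q or q)) implies Dia (p implies (not q or q))) or (p implies q)), 0
2. not (Dia Dia (p implies (not q or q)) implies Dia (p implies (not q or q))), 0
3. not (p implies q), 0
4. Dia Dia (p implies (not q or q)), 0
5. not Dia (p implies (not q or q)), 0
6. p, 0
7. not q, 0
8. not (p implies (not q or q)), 0
9. not (not q or q), 0
10. q, 0
Accessibility: 0R0
Branch closes: q and not q both at 0.
Every branch of the negation's tableau closes; the branch above is one of them.

Valid in S4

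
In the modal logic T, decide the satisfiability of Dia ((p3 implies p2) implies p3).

1. Dia ((p3 implies p2) implies p3), u
2. (p3 implies p2) implies p3, v   [Dia-rule on 1: fresh world v, uRv]
3. p3, v   [implies-rule on 2 (branches; this branch)]
Accessibility: uRu, uRv, vRv

Yes, satisfiable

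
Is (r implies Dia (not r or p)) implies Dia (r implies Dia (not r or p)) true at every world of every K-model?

Tableau for the negation not ((r implies Dia (not r or p)) implies Dia (r implies Dia (not r or p))):
1. not ((r implies Dia (not r or p)) implies Dia (r implies Dia (not r or p))), 0
2. r implies Dia (not r or p), 0
3. not Dia (r implies Dia (not r or p)), 0
4. Dia (not r or p), 0
5. not r or p, 1
6. not (r implies Dia (not r or p)), 1
7. r, 1
8. not Dia (not r or p), 1
9. p, 1
Accessibility: 0R1
The negation has an open branch (countermodel exists).

Invalid (countermodel exists)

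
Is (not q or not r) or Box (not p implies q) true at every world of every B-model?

Invalid (countermodel exists)

Tableau for the negation not ((not q or not r) or Box (not p implies q)):
1. not ((not q or not r) or Box (not p implies q)), w0
2. not (not q or not r), w0
3. not Box (not p implies q), w0
4. q, w0
5. r, w0
6. not (not p implies q), w1
7. not p, w1
8. not q, w1
Accessibility: w0Rw0, w0Rw1, w1Rw0, w1Rw1
The negation has an open branch (countermodel exists).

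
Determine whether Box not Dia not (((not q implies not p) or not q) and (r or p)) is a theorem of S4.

No, not valid

Tableau for the negation not Box not Dia not (((not q implies not p) or not q) and (r or p)):
1. not Box not Dia not (((not q implies not p) or not q) and (r or p)), u
2. Dia not (((not q implies not p) or not q) and (r or p)), v
3. not (((not q implies not p) or not q) and (r or p)), w
4. not (r or p), w
5. not r, w
6. not p, w
Accessibility: uRu, uRv, uRw, vRv, vRw, wRw
The negation has an open branch (countermodel exists).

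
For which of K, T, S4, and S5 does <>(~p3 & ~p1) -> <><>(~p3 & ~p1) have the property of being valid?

T-tableau for the negation ~(<>(~p3 & ~p1) -> <><>(~p3 & ~p1)):
1. ~(<>(~p3 & ~p1) -> <><>(~p3 & ~p1)), w0
2. <>(~p3 & ~p1), w0   [~->-rule on 1]
3. ~<><>(~p3 & ~p1), w0   [~->-rule on 1]
4. ~<>(~p3 & ~p1), w0   [~<>-rule on 3 via w0Rw0]
5. ~(~p3 & ~p1), w0   [~<>-rule on 4 via w0Rw0]
6. p1, w0   [~&-rule on 5 (branches; this branch)]
7. ~p3 & ~p1, w1   [<>-rule on 2: fresh world w1, w0Rw1]
8. ~p3, w1   [&-rule on 7]
9. ~p1, w1   [&-rule on 7]
10. ~<>(~p3 & ~p1), w1   [~<>-rule on 3 via w0Rw1]
11. ~(~p3 & ~p1), w1   [~<>-rule on 4 via w0Rw1]
12. p1, w1   [~&-rule on 11 (branches; this branch)]
Accessibility: w0Rw0, w0Rw1, w1Rw1
Branch closes: p1 and ~p1 both at w1.
Every branch closes (one shown): valid in T, hence also in S4, S5 (every theorem of T is a theorem of S4 and S5).
K-tableau for the negation ~(<>(~p3 & ~p1) -> <><>(~p3 & ~p1)):
1. ~(<>(~p3 & ~p1) -> <><>(~p3 & ~p1)), w0
2. <>(~p3 & ~p1), w0   [~->-rule on 1]
3. ~<><>(~p3 & ~p1), w0   [~->-rule on 1]
4. ~p3 & ~p1, w1   [<>-rule on 2: fresh world w1, w0Rw1]
5. ~p3, w1   [&-rule on 4]
6. ~p1, w1   [&-rule on 4]
7. ~<>(~p3 & ~p1), w1   [~<>-rule on 3 via w0Rw1]
Accessibility: w0Rw1
Complete open branch: countermodel on a K-frame, so not valid in K.

T, S4, S5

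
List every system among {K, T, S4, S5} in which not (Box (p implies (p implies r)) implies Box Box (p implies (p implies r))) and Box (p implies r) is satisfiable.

K, T

S4-tableau for the formula:
1. not (Box (p implies (p implies r)) implies Box Box (p implies (p implies r))) and Box (p implies r), w0
2. not (Box (p implies (p implies r)) implies Box Box (p implies (p implies r))), w0   [and-rule on 1]
3. Box (p implies r), w0   [and-rule on 1]
4. Box (p implies (p implies r)), w0   [neg-implies-rule on 2]
5. not Box Box (p implies (p implies r)), w0   [neg-implies-rule on 2]
6. p implies r, w0   [Box-rule on 3 via w0Rw0]
7. p implies (p implies r), w0   [Box-rule on 4 via w0Rw0]
8. r, w0   [implies-rule on 6 (branches; this branch)]
9. not Box (p implies (p implies r)), w1   [neg-Box-rule on 5: fresh world w1, w0Rw1]
10. p implies r, w1   [Box-rule on 3 via w0Rw1]
11. p implies (p implies r), w1   [Box-rule on 4 via w0Rw1]
12. r, w1   [implies-rule on 10 (branches; this branch)]
13. not (p implies (p implies r)), w2   [neg-Box-rule on 9: fresh world w2, w1Rw2]
14. p, w2   [neg-implies-rule on 13]
15. not (p implies r), w2   [neg-implies-rule on 13]
16. not r, w2   [neg-implies-rule on 15]
17. p implies r, w2   [Box-rule on 3 via w0Rw2]
18. p implies (p implies r), w2   [Box-rule on 4 via w0Rw2]
19. r, w2   [implies-rule on 17 (branches; this branch)]
Accessibility: w0Rw0, w0Rw1, w0Rw2, w1Rw1, w1Rw2, w2Rw2
Branch closes: r and not r both at w2.
Every branch closes (one shown): unsatisfiable in S4, hence also in S5 (every S5-frame is an S4-frame).
T-tableau for the formula:
1. not (Box (p implies (p implies r)) implies Box Box (p implies (p implies r))) and Box (p implies r), w0
2. not (Box (p implies (p implies r)) implies Box Box (p implies (p implies r))), w0   [and-rule on 1]
3. Box (p implies r), w0   [and-rule on 1]
4. Box (p implies (p implies r)), w0   [neg-implies-rule on 2]
5. not Box Box (p implies (p implies r)), w0   [neg-implies-rule on 2]
6. p implies r, w0   [Box-rule on 3 via w0Rw0]
7. p implies (p implies r), w0   [Box-rule on 4 via w0Rw0]
8. r, w0   [implies-rule on 6 (branches; this branch)]
9. not Box (p implies (p implies r)), w1   [neg-Box-rule on 5: fresh world w1, w0Rw1]
10. p implies r, w1   [Box-rule on 3 via w0Rw1]
11. p implies (p implies r), w1   [Box-rule on 4 via w0Rw1]
12. r, w1   [implies-rule on 10 (branches; this branch)]
13. not (p implies (p implies r)), w2   [neg-Box-rule on 9: fresh world w2, w1Rw2]
14. p, w2   [neg-implies-rule on 13]
15. not (p implies r), w2   [neg-implies-rule on 13]
16. not r, w2   [neg-implies-rule on 15]
Accessibility: w0Rw0, w0Rw1, w1Rw1, w1Rw2, w2Rw2
Complete open branch: satisfiable in T, hence also in K (this T-model is also a K-model).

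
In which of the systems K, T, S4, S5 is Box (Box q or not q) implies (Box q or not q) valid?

T-tableau for the negation not (Box (Box q or not q) implies (Box q or not q)):
1. not (Box (Box q or not q) implies (Box q or not q)), u
2. Box (Box q or not q), u   [neg-implies-rule on 1]
3. not (Box q or not q), u   [neg-implies-rule on 1]
4. not Box q, u   [neg-or-rule on 3]
5. q, u   [neg-or-rule on 3]
6. Box q or not q, u   [Box-rule on 2 via uRu]
7. Box q, u   [or-rule on 6 (branches; this branch)]
8. not q, v   [neg-Box-rule on 4: fresh world v, uRv]
9. Box q or not q, v   [Box-rule on 2 via uRv]
10. q, v   [Box-rule on 7 via uRv]
Accessibility: uRu, uRv, vRv
Branch closes: q and not q both at v.
Every branch closes (one shown): valid in T, hence also in S4, S5 (every theorem of T is a theorem of S4 and S5).
K-tableau for the negation not (Box (Box q or not q) implies (Box q or not q)):
1. not (Box (Box q or not q) implies (Box q or not q)), u
2. Box (Box q or not q), u   [neg-implies-rule on 1]
3. not (Box q or not q), u   [neg-implies-rule on 1]
4. not Box q, u   [neg-or-rule on 3]
5. q, u   [neg-or-rule on 3]
6. not q, v   [neg-Box-rule on 4: fresh world v, uRv]
7. Box q or not q, v   [Box-rule on 2 via uRv]
Accessibility: uRv
Complete open branch: countermodel on a K-frame, so not valid in K.

T, S4, S5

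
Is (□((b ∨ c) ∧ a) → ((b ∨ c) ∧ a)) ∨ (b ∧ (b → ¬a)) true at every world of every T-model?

Tableau for the negation ¬((□((b ∨ c) ∧ a) → ((b ∨ c) ∧ a)) ∨ (b ∧ (b → ¬a))):
1. ¬((□((b ∨ c) ∧ a) → ((b ∨ c) ∧ a)) ∨ (b ∧ (b → ¬a))), w0
2. ¬(□((b ∨ c) ∧ a) → ((b ∨ c) ∧ a)), w0   [¬∨-rule on 1]
3. ¬(b ∧ (b → ¬a)), w0   [¬∨-rule on 1]
4. □((b ∨ c) ∧ a), w0   [¬→-rule on 2]
5. ¬((b ∨ c) ∧ a), w0   [¬→-rule on 2]
6. (b ∨ c) ∧ a, w0   [□-rule on 4 via w0Rw0]
7. b ∨ c, w0   [∧-rule on 6]
8. a, w0   [∧-rule on 6]
9. ¬(b → ¬a), w0   [¬∧-rule on 3 (branches; this branch)]
10. b, w0   [¬→-rule on 9]
11. ¬(b ∨ c), w0   [¬∧-rule on 5 (branches; this branch)]
12. ¬b, w0   [¬∨-rule on 11]
13. ¬c, w0   [¬∨-rule on 11]
Accessibility: w0Rw0
Branch closes: b and ¬b both at w0.
Every branch of the negation's tableau closes; the branch above is one of them.

Valid in T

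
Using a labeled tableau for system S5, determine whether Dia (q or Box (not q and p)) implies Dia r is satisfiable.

Satisfiable (open branch found)

1. Dia (q or Box (not q and p)) implies Dia r, w0
2. Dia r, w0
3. r, w1
Accessibility: w0Rw0, w0Rw1, w1Rw0, w1Rw1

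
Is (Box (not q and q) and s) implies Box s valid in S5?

Tableau for the negation not ((Box (not q and q) and s) implies Box s):
1. not ((Box (not q and q) and s) implies Box s), 0
2. Box (not q and q) and s, 0   [neg-implies-rule on 1]
3. not Box s, 0   [neg-implies-rule on 1]
4. Box (not q and q), 0   [and-rule on 2]
5. s, 0   [and-rule on 2]
6. not q and q, 0   [Box-rule on 4 via 0R0]
7. not q, 0   [and-rule on 6]
8. q, 0   [and-rule on 6]
Accessibility: 0R0
Branch closes: q and not q both at 0.
Every branch of the negation's tableau closes; the branch above is one of them.

Yes, valid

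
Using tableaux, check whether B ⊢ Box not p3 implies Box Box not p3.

Tableau for the negation not (Box not p3 implies Box Box not p3):
1. not (Box not p3 implies Box Box not p3), u
2. Box not p3, u   [neg-implies-rule on 1]
3. not Box Box not p3, u   [neg-implies-rule on 1]
4. not p3, u   [Box-rule on 2 via uRu]
5. not Box not p3, v   [neg-Box-rule on 3: fresh world v, uRv]
6. not p3, v   [Box-rule on 2 via uRv]
7. p3, w   [neg-Box-rule on 5: fresh world w, vRw]
Accessibility: uRu, uRv, vRu, vRv, vRw, wRv, wRw
The negation has an open branch (countermodel exists).

No, not valid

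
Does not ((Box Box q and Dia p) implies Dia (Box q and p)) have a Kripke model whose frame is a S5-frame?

1. not ((Box Box q and Dia p) implies Dia (Box q and p)), w0
2. Box Box q and Dia p, w0
3. not Dia (Box q and p), w0
4. Box Box q, w0
5. Dia p, w0
6. not (Box q and p), w0
7. Box q, w0
8. q, w0
9. not p, w0
10. p, w1
11. not (Box q and p), w1
12. Box q, w1
13. q, w1
14. not Box q, w1
15. not q, w2
16. not (Box q and p), w2
17. Box q, w2
18. q, w2
Accessibility: w0Rw0, w0Rw1, w0Rw2, w1Rw0, w1Rw1, w1Rw2, w2Rw0, w2Rw1, w2Rw2
Branch closes: q and not q both at w2.
All branches of the tableau close; one closing branch shown above.

Unsatisfiable (every branch closes)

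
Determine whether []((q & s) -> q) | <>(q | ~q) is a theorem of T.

Yes, valid

Tableau for the negation ~([]((q & s) -> q) | <>(q | ~q)):
1. ~([]((q & s) -> q) | <>(q | ~q)), 0
2. ~[]((q & s) -> q), 0
3. ~<>(q | ~q), 0
4. ~(q | ~q), 0
5. ~q, 0
6. q, 0
Accessibility: 0R0
Branch closes: q and ~q both at 0.
All branches of the negation close; one closing branch shown above.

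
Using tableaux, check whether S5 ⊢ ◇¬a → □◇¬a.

Yes, valid

Tableau for the negation ¬(◇¬a → □◇¬a):
1. ¬(◇¬a → □◇¬a), u
2. ◇¬a, u
3. ¬□◇¬a, u
4. ¬a, v
5. ¬◇¬a, w
6. a, u
7. a, v
Accessibility: uRu, uRv, uRw, vRu, vRv, vRw, wRu, wRv, wRw
Branch closes: a and ¬a both at v.
All branches of the negation close; one closing branch shown above.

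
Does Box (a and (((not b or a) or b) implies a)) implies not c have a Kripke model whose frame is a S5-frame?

1. Box (a and (((not b or a) or b) implies a)) implies not c, u
2. not c, u   [implies-rule on 1 (branches; this branch)]
Accessibility: uRu

Satisfiable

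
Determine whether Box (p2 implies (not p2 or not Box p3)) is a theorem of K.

Tableau for the negation not Box (p2 implies (not p2 or not Box p3)):
1. not Box (p2 implies (not p2 or not Box p3)), u
2. not (p2 implies (not p2 or not Box p3)), v   [neg-Box-rule on 1: fresh world v, uRv]
3. p2, v   [neg-implies-rule on 2]
4. not (not p2 or not Box p3), v   [neg-implies-rule on 2]
5. Box p3, v   [neg-or-rule on 4]
Accessibility: uRv
The negation has an open branch (countermodel exists).

No, not valid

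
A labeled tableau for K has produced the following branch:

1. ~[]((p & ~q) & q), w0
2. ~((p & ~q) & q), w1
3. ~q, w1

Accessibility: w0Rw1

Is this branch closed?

There is no literal clash: for every atom and world, at most one sign appears.

No, open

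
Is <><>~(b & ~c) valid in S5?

Invalid (countermodel exists)

Tableau for the negation ~<><>~(b & ~c):
1. ~<><>~(b & ~c), u
2. ~<>~(b & ~c), u   [~<>-rule on 1 via uRu]
3. b & ~c, u   [~<>-rule on 2 via uRu]
4. b, u   [&-rule on 3]
5. ~c, u   [&-rule on 3]
Accessibility: uRu
The negation has an open branch (countermodel exists).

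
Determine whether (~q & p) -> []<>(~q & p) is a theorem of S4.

Tableau for the negation ~((~q & p) -> []<>(~q & p)):
1. ~((~q & p) -> []<>(~q & p)), u
2. ~q & p, u   [~->-rule on 1]
3. ~[]<>(~q & p), u   [~->-rule on 1]
4. ~q, u   [&-rule on 2]
5. p, u   [&-rule on 2]
6. ~<>(~q & p), v   [~[]-rule on 3: fresh world v, uRv]
7. ~(~q & p), v   [~<>-rule on 6 via vRv]
8. ~p, v   [~&-rule on 7 (branches; this branch)]
Accessibility: uRu, uRv, vRv
The negation has an open branch (countermodel exists).

No, not valid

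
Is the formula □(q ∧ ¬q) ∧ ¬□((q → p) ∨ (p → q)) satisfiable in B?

No, unsatisfiable

1. □(q ∧ ¬q) ∧ ¬□((q → p) ∨ (p → q)), w0
2. □(q ∧ ¬q), w0
3. ¬□((q → p) ∨ (p → q)), w0
4. q ∧ ¬q, w0
5. q, w0
6. ¬q, w0
Accessibility: w0Rw0
Branch closes: q and ¬q both at w0.
Every branch closes; the branch above is one of them.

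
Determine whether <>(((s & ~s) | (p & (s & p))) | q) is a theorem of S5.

No, not valid

Tableau for the negation ~<>(((s & ~s) | (p & (s & p))) | q):
1. ~<>(((s & ~s) | (p & (s & p))) | q), w0
2. ~(((s & ~s) | (p & (s & p))) | q), w0
3. ~((s & ~s) | (p & (s & p))), w0
4. ~q, w0
5. ~(s & ~s), w0
6. ~(p & (s & p)), w0
7. s, w0
8. ~(s & p), w0
9. ~p, w0
Accessibility: w0Rw0
The negation has an open branch (countermodel exists).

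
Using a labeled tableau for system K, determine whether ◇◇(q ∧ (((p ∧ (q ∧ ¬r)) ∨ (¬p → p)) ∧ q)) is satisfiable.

Yes, satisfiable

1. ◇◇(q ∧ (((p ∧ (q ∧ ¬r)) ∨ (¬p → p)) ∧ q)), w0
2. ◇(q ∧ (((p ∧ (q ∧ ¬r)) ∨ (¬p → p)) ∧ q)), w1
3. q ∧ (((p ∧ (q ∧ ¬r)) ∨ (¬p → p)) ∧ q), w2
4. q, w2
5. ((p ∧ (q ∧ ¬r)) ∨ (¬p → p)) ∧ q, w2
6. (p ∧ (q ∧ ¬r)) ∨ (¬p → p), w2
7. ¬p → p, w2
8. p, w2
Accessibility: w0Rw1, w1Rw2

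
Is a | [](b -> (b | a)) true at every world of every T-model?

Tableau for the negation ~(a | [](b -> (b | a))):
1. ~(a | [](b -> (b | a))), w0
2. ~a, w0
3. ~[](b -> (b | a)), w0
4. ~(b -> (b | a)), w1
5. b, w1
6. ~(b | a), w1
7. ~b, w1
8. ~a, w1
Accessibility: w0Rw0, w0Rw1, w1Rw1
Branch closes: b and ~b both at w1.
Every branch of the negation's tableau closes; the branch above is one of them.

Valid in T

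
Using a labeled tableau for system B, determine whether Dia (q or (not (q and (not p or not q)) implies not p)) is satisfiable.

Satisfiable

1. Dia (q or (not (q and (not p or not q)) implies not p)), 0
2. q or (not (q and (not p or not q)) implies not p), 1
3. not (q and (not p or not q)) implies not p, 1
4. not p, 1
Accessibility: 0R0, 0R1, 1R0, 1R1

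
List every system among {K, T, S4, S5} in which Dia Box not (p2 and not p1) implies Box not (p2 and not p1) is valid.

S5

S5-tableau for the negation not (Dia Box not (p2 and not p1) implies Box not (p2 and not p1)):
1. not (Dia Box not (p2 and not p1) implies Box not (p2 and not p1)), 0
2. Dia Box not (p2 and not p1), 0
3. not Box not (p2 and not p1), 0
4. Box not (p2 and not p1), 1
5. not (p2 and not p1), 0
6. not (p2 and not p1), 1
7. p1, 0
8. p1, 1
9. p2 and not p1, 2
10. p2, 2
11. not p1, 2
12. not (p2 and not p1), 2
13. p1, 2
Accessibility: 0R0, 0R1, 0R2, 1R0, 1R1, 1R2, 2R0, 2R1, 2R2
Branch closes: p1 and not p1 both at 2.
Every branch closes (one shown): valid in S5.
S4-tableau for the negation not (Dia Box not (p2 and not p1) implies Box not (p2 and not p1)):
1. not (Dia Box not (p2 and not p1) implies Box not (p2 and not p1)), 0
2. Dia Box not (p2 and not p1), 0
3. not Box not (p2 and not p1), 0
4. Box not (p2 and not p1), 1
5. not (p2 and not p1), 1
6. p1, 1
7. p2 and not p1, 2
8. p2, 2
9. not p1, 2
Accessibility: 0R0, 0R1, 0R2, 1R1, 2R2
Complete open branch: countermodel on an S4-frame, so not valid in S4, nor in K, T (the same frame is also a K-frame and a T-frame).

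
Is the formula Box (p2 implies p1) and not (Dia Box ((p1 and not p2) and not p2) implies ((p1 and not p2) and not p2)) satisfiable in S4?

1. Box (p2 implies p1) and not (Dia Box ((p1 and not p2) and not p2) implies ((p1 and not p2) and not p2)), u
2. Box (p2 implies p1), u
3. not (Dia Box ((p1 and not p2) and not p2) implies ((p1 and not p2) and not p2)), u
4. Dia Box ((p1 and not p2) and not p2), u
5. not ((p1 and not p2) and not p2), u
6. p2 implies p1, u
7. p2, u
8. p1, u
9. Box ((p1 and not p2) and not p2), v
10. p2 implies p1, v
11. (p1 and not p2) and not p2, v
12. p1 and not p2, v
13. not p2, v
14. p1, v
Accessibility: uRu, uRv, vRv

Yes, satisfiable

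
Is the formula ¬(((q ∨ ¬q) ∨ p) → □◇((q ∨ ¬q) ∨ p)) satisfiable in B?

1. ¬(((q ∨ ¬q) ∨ p) → □◇((q ∨ ¬q) ∨ p)), w0
2. (q ∨ ¬q) ∨ p, w0   [¬→-rule on 1]
3. ¬□◇((q ∨ ¬q) ∨ p), w0   [¬→-rule on 1]
4. q ∨ ¬q, w0   [∨-rule on 2 (branches; this branch)]
5. ¬q, w0   [∨-rule on 4 (branches; this branch)]
6. ¬◇((q ∨ ¬q) ∨ p), w1   [¬□-rule on 3: fresh world w1, w0Rw1]
7. ¬((q ∨ ¬q) ∨ p), w0   [¬◇-rule on 6 via w1Rw0]
8. ¬(q ∨ ¬q), w0   [¬∨-rule on 7]
9. ¬p, w0   [¬∨-rule on 7]
10. q, w0   [¬∨-rule on 8]
Accessibility: w0Rw0, w0Rw1, w1Rw0, w1Rw1
Branch closes: q and ¬q both at w0.
All branches of the tableau close; one closing branch shown above.

Unsatisfiable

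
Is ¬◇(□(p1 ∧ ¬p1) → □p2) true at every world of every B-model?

Tableau for the negation ◇(□(p1 ∧ ¬p1) → □p2):
1. ◇(□(p1 ∧ ¬p1) → □p2), u
2. □(p1 ∧ ¬p1) → □p2, v   [◇-rule on 1: fresh world v, uRv]
3. □p2, v   [→-rule on 2 (branches; this branch)]
4. p2, u   [□-rule on 3 via vRu]
5. p2, v   [□-rule on 3 via vRv]
Accessibility: uRu, uRv, vRu, vRv
The negation has an open branch (countermodel exists).

Not valid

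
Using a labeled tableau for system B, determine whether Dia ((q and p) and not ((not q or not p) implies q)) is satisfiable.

No, unsatisfiable

1. Dia ((q and p) and not ((not q or not p) implies q)), 0
2. (q and p) and not ((not q or not p) implies q), 1
3. q and p, 1
4. not ((not q or not p) implies q), 1
5. q, 1
6. p, 1
7. not q or not p, 1
8. not q, 1
Accessibility: 0R0, 0R1, 1R0, 1R1
Branch closes: q and not q both at 1.
(One branch shown.) All branches close.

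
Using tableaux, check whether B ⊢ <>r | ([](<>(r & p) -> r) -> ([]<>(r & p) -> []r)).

Tableau for the negation ~(<>r | ([](<>(r & p) -> r) -> ([]<>(r & p) -> []r))):
1. ~(<>r | ([](<>(r & p) -> r) -> ([]<>(r & p) -> []r))), 0
2. ~<>r, 0   [~|-rule on 1]
3. ~([](<>(r & p) -> r) -> ([]<>(r & p) -> []r)), 0   [~|-rule on 1]
4. [](<>(r & p) -> r), 0   [~->-rule on 3]
5. ~([]<>(r & p) -> []r), 0   [~->-rule on 3]
6. []<>(r & p), 0   [~->-rule on 5]
7. ~[]r, 0   [~->-rule on 5]
8. ~r, 0   [~<>-rule on 2 via 0R0]
9. <>(r & p) -> r, 0   [[]-rule on 4 via 0R0]
10. <>(r & p), 0   [[]-rule on 6 via 0R0]
11. ~<>(r & p), 0   [->-rule on 9 (branches; this branch)]
12. ~(r & p), 0   [~<>-rule on 11 via 0R0]
13. ~p, 0   [~&-rule on 12 (branches; this branch)]
14. ~r, 1   [~[]-rule on 7: fresh world 1, 0R1]
15. <>(r & p) -> r, 1   [[]-rule on 4 via 0R1]
16. <>(r & p), 1   [[]-rule on 6 via 0R1]
17. ~(r & p), 1   [~<>-rule on 11 via 0R1]
18. ~<>(r & p), 1   [->-rule on 15 (branches; this branch)]
19. ~p, 1   [~&-rule on 17 (branches; this branch)]
20. r & p, 2   [<>-rule on 10: fresh world 2, 0R2]
21. r, 2   [&-rule on 20]
22. p, 2   [&-rule on 20]
23. ~r, 2   [~<>-rule on 2 via 0R2]
Accessibility: 0R0, 0R1, 0R2, 1R0, 1R1, 2R0, 2R2
Branch closes: r and ~r both at 2.
Every branch of the negation's tableau closes; the branch above is one of them.

Yes, valid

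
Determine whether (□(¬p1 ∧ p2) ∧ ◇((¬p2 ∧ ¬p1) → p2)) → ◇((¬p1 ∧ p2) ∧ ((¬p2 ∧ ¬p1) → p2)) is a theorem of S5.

Yes, valid

Tableau for the negation ¬((□(¬p1 ∧ p2) ∧ ◇((¬p2 ∧ ¬p1) → p2)) → ◇((¬p1 ∧ p2) ∧ ((¬p2 ∧ ¬p1) → p2))):
1. ¬((□(¬p1 ∧ p2) ∧ ◇((¬p2 ∧ ¬p1) → p2)) → ◇((¬p1 ∧ p2) ∧ ((¬p2 ∧ ¬p1) → p2))), u
2. □(¬p1 ∧ p2) ∧ ◇((¬p2 ∧ ¬p1) → p2), u
3. ¬◇((¬p1 ∧ p2) ∧ ((¬p2 ∧ ¬p1) → p2)), u
4. □(¬p1 ∧ p2), u
5. ◇((¬p2 ∧ ¬p1) → p2), u
6. ¬((¬p1 ∧ p2) ∧ ((¬p2 ∧ ¬p1) → p2)), u
7. ¬p1 ∧ p2, u
8. ¬p1, u
9. p2, u
10. ¬((¬p2 ∧ ¬p1) → p2), u
11. ¬p2 ∧ ¬p1, u
12. ¬p2, u
Accessibility: uRu
Branch closes: p2 and ¬p2 both at u.
Every branch of the negation's tableau closes; the branch above is one of them.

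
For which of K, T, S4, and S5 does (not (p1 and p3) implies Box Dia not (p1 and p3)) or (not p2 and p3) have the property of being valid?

S5

S4-tableau for the negation not ((not (p1 and p3) implies Box Dia not (p1 and p3)) or (not p2 and p3)):
1. not ((not (p1 and p3) implies Box Dia not (p1 and p3)) or (not p2 and p3)), u
2. not (not (p1 and p3) implies Box Dia not (p1 and p3)), u
3. not (not p2 and p3), u
4. not (p1 and p3), u
5. not Box Dia not (p1 and p3), u
6. not p3, u
7. not Dia not (p1 and p3), v
8. p1 and p3, v
9. p1, v
10. p3, v
Accessibility: uRu, uRv, vRv
Complete open branch: countermodel on an S4-frame, so not valid in S4, nor in K, T (the same frame is also a K-frame and a T-frame).
S5-tableau for the negation not ((not (p1 and p3) implies Box Dia not (p1 and p3)) or (not p2 and p3)):
1. not ((not (p1 and p3) implies Box Dia not (p1 and p3)) or (not p2 and p3)), u
2. not (not (p1 and p3) implies Box Dia not (p1 and p3)), u
3. not (not p2 and p3), u
4. not (p1 and p3), u
5. not Box Dia not (p1 and p3), u
6. not p3, u
7. not Dia not (p1 and p3), v
8. p1 and p3, u
9. p1, u
10. p3, u
Accessibility: uRu, uRv, vRu, vRv
Branch closes: p3 and not p3 both at u.
Every branch closes (one shown): valid in S5.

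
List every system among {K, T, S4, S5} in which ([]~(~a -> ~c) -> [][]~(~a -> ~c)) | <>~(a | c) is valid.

S4-tableau for the negation ~(([]~(~a -> ~c) -> [][]~(~a -> ~c)) | <>~(a | c)):
1. ~(([]~(~a -> ~c) -> [][]~(~a -> ~c)) | <>~(a | c)), 0
2. ~([]~(~a -> ~c) -> [][]~(~a -> ~c)), 0   [~|-rule on 1]
3. ~<>~(a | c), 0   [~|-rule on 1]
4. []~(~a -> ~c), 0   [~->-rule on 2]
5. ~[][]~(~a -> ~c), 0   [~->-rule on 2]
6. a | c, 0   [~<>-rule on 3 via 0R0]
7. ~(~a -> ~c), 0   [[]-rule on 4 via 0R0]
8. ~a, 0   [~->-rule on 7]
9. c, 0   [~->-rule on 7]
10. ~[]~(~a -> ~c), 1   [~[]-rule on 5: fresh world 1, 0R1]
11. a | c, 1   [~<>-rule on 3 via 0R1]
12. ~(~a -> ~c), 1   [[]-rule on 4 via 0R1]
13. ~a, 1   [~->-rule on 12]
14. c, 1   [~->-rule on 12]
15. ~a -> ~c, 2   [~[]-rule on 10: fresh world 2, 1R2]
16. a | c, 2   [~<>-rule on 3 via 0R2]
17. ~(~a -> ~c), 2   [[]-rule on 4 via 0R2]
18. ~a, 2   [~->-rule on 17]
19. c, 2   [~->-rule on 17]
20. ~c, 2   [->-rule on 15 (branches; this branch)]
Accessibility: 0R0, 0R1, 0R2, 1R1, 1R2, 2R2
Branch closes: c and ~c both at 2.
Every branch closes (one shown): valid in S4, hence also in S5 (every theorem of S4 is a theorem of S5).
T-tableau for the negation ~(([]~(~a -> ~c) -> [][]~(~a -> ~c)) | <>~(a | c)):
1. ~(([]~(~a -> ~c) -> [][]~(~a -> ~c)) | <>~(a | c)), 0
2. ~([]~(~a -> ~c) -> [][]~(~a -> ~c)), 0   [~|-rule on 1]
3. ~<>~(a | c), 0   [~|-rule on 1]
4. []~(~a -> ~c), 0   [~->-rule on 2]
5. ~[][]~(~a -> ~c), 0   [~->-rule on 2]
6. a | c, 0   [~<>-rule on 3 via 0R0]
7. ~(~a -> ~c), 0   [[]-rule on 4 via 0R0]
8. ~a, 0   [~->-rule on 7]
9. c, 0   [~->-rule on 7]
10. ~[]~(~a -> ~c), 1   [~[]-rule on 5: fresh world 1, 0R1]
11. a | c, 1   [~<>-rule on 3 via 0R1]
12. ~(~a -> ~c), 1   [[]-rule on 4 via 0R1]
13. ~a, 1   [~->-rule on 12]
14. c, 1   [~->-rule on 12]
15. ~a -> ~c, 2   [~[]-rule on 10: fresh world 2, 1R2]
16. ~c, 2   [->-rule on 15 (branches; this branch)]
Accessibility: 0R0, 0R1, 1R1, 1R2, 2R2
Complete open branch: countermodel on a T-frame, so not valid in T, nor in K (the same frame is also a K-frame).

S4, S5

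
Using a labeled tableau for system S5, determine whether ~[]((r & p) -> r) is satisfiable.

Unsatisfiable (every branch closes)

1. ~[]((r & p) -> r), 0
2. ~((r & p) -> r), 1
3. r & p, 1
4. ~r, 1
5. r, 1
6. p, 1
Accessibility: 0R0, 0R1, 1R0, 1R1
Branch closes: r and ~r both at 1.
(One branch shown.) All branches close.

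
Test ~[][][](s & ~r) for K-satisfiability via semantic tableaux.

1. ~[][][](s & ~r), w0
2. ~[][](s & ~r), w1   [~[]-rule on 1: fresh world w1, w0Rw1]
3. ~[](s & ~r), w2   [~[]-rule on 2: fresh world w2, w1Rw2]
4. ~(s & ~r), w3   [~[]-rule on 3: fresh world w3, w2Rw3]
5. r, w3   [~&-rule on 4 (branches; this branch)]
Accessibility: w0Rw1, w1Rw2, w2Rw3

Satisfiable (open branch found)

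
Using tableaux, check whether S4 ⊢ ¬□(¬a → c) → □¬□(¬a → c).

No, not valid

Tableau for the negation ¬(¬□(¬a → c) → □¬□(¬a → c)):
1. ¬(¬□(¬a → c) → □¬□(¬a → c)), u
2. ¬□(¬a → c), u
3. ¬□¬□(¬a → c), u
4. ¬(¬a → c), v
5. ¬a, v
6. ¬c, v
7. □(¬a → c), w
8. ¬a → c, w
9. c, w
Accessibility: uRu, uRv, uRw, vRv, wRw
The negation has an open branch (countermodel exists).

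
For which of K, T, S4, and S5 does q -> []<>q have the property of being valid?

S4-tableau for the negation ~(q -> []<>q):
1. ~(q -> []<>q), u
2. q, u
3. ~[]<>q, u
4. ~<>q, v
5. ~q, v
Accessibility: uRu, uRv, vRv
Complete open branch: countermodel on an S4-frame, so not valid in S4, nor in K, T (the same frame is also a K-frame and a T-frame).
S5-tableau for the negation ~(q -> []<>q):
1. ~(q -> []<>q), u
2. q, u
3. ~[]<>q, u
4. ~<>q, v
5. ~q, u
Accessibility: uRu, uRv, vRu, vRv
Branch closes: q and ~q both at u.
Every branch closes (one shown): valid in S5.

S5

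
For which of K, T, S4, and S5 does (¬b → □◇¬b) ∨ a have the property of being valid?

S5-tableau for the negation ¬((¬b → □◇¬b) ∨ a):
1. ¬((¬b → □◇¬b) ∨ a), u
2. ¬(¬b → □◇¬b), u
3. ¬a, u
4. ¬b, u
5. ¬□◇¬b, u
6. ¬◇¬b, v
7. b, u
Accessibility: uRu, uRv, vRu, vRv
Branch closes: b and ¬b both at u.
Every branch closes (one shown): valid in S5.
S4-tableau for the negation ¬((¬b → □◇¬b) ∨ a):
1. ¬((¬b → □◇¬b) ∨ a), u
2. ¬(¬b → □◇¬b), u
3. ¬a, u
4. ¬b, u
5. ¬□◇¬b, u
6. ¬◇¬b, v
7. b, v
Accessibility: uRu, uRv, vRv
Complete open branch: countermodel on an S4-frame, so not valid in S4, nor in K, T (the same frame is also a K-frame and a T-frame).

S5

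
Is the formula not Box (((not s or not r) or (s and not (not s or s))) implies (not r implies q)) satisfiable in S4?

1. not Box (((not s or not r) or (s and not (not s or s))) implies (not r implies q)), u
2. not (((not s or not r) or (s and not (not s or s))) implies (not r implies q)), v
3. (not s or not r) or (s and not (not s or s)), v
4. not (not r implies q), v
5. not r, v
6. not q, v
7. not s or not r, v
Accessibility: uRu, uRv, vRv

Satisfiable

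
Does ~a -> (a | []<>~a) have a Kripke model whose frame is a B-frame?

1. ~a -> (a | []<>~a), 0
2. a | []<>~a, 0   [->-rule on 1 (branches; this branch)]
3. []<>~a, 0   [|-rule on 2 (branches; this branch)]
4. <>~a, 0   [[]-rule on 3 via 0R0]
5. ~a, 1   [<>-rule on 4: fresh world 1, 0R1]
6. <>~a, 1   [[]-rule on 3 via 0R1]
7. ~a, 2   [<>-rule on 6: fresh world 2, 1R2]
Accessibility: 0R0, 0R1, 1R0, 1R1, 1R2, 2R1, 2R2

Yes, satisfiable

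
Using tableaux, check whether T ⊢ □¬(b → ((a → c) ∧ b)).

Not valid

Tableau for the negation ¬□¬(b → ((a → c) ∧ b)):
1. ¬□¬(b → ((a → c) ∧ b)), 0
2. b → ((a → c) ∧ b), 1   [¬□-rule on 1: fresh world 1, 0R1]
3. (a → c) ∧ b, 1   [→-rule on 2 (branches; this branch)]
4. a → c, 1   [∧-rule on 3]
5. b, 1   [∧-rule on 3]
6. c, 1   [→-rule on 4 (branches; this branch)]
Accessibility: 0R0, 0R1, 1R1
The negation has an open branch (countermodel exists).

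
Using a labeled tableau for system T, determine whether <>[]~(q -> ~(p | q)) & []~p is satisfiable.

Satisfiable

1. <>[]~(q -> ~(p | q)) & []~p, 0
2. <>[]~(q -> ~(p | q)), 0
3. []~p, 0
4. ~p, 0
5. []~(q -> ~(p | q)), 1
6. ~p, 1
7. ~(q -> ~(p | q)), 1
8. q, 1
9. p | q, 1
Accessibility: 0R0, 0R1, 1R1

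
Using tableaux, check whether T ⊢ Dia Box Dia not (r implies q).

Tableau for the negation not Dia Box Dia not (r implies q):
1. not Dia Box Dia not (r implies q), w0
2. not Box Dia not (r implies q), w0
3. not Dia not (r implies q), w1
4. not Box Dia not (r implies q), w1
5. r implies q, w1
6. q, w1
7. not Dia not (r implies q), w2
8. r implies q, w2
9. q, w2
Accessibility: w0Rw0, w0Rw1, w1Rw1, w1Rw2, w2Rw2
The negation has an open branch (countermodel exists).

Not valid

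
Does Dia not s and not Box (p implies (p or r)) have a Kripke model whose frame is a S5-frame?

1. Dia not s and not Box (p implies (p or r)), 0
2. Dia not s, 0   [and-rule on 1]
3. not Box (p implies (p or r)), 0   [and-rule on 1]
4. not s, 1   [Dia-rule on 2: fresh world 1, 0R1]
5. not (p implies (p or r)), 2   [neg-Box-rule on 3: fresh world 2, 0R2]
6. p, 2   [neg-implies-rule on 5]
7. not (p or r), 2   [neg-implies-rule on 5]
8. not p, 2   [neg-or-rule on 7]
9. not r, 2   [neg-or-rule on 7]
Accessibility: 0R0, 0R1, 0R2, 1R0, 1R1, 1R2, 2R0, 2R1, 2R2
Branch closes: p and not p both at 2.
All branches of the tableau close; one closing branch shown above.

Unsatisfiable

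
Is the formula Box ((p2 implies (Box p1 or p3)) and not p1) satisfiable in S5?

1. Box ((p2 implies (Box p1 or p3)) and not p1), 0
2. (p2 implies (Box p1 or p3)) and not p1, 0   [Box-rule on 1 via 0R0]
3. p2 implies (Box p1 or p3), 0   [and-rule on 2]
4. not p1, 0   [and-rule on 2]
5. Box p1 or p3, 0   [implies-rule on 3 (branches; this branch)]
6. p3, 0   [or-rule on 5 (branches; this branch)]
Accessibility: 0R0

Satisfiable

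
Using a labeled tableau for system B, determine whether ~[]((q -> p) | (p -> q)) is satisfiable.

1. ~[]((q -> p) | (p -> q)), 0
2. ~((q -> p) | (p -> q)), 1   [~[]-rule on 1: fresh world 1, 0R1]
3. ~(q -> p), 1   [~|-rule on 2]
4. ~(p -> q), 1   [~|-rule on 2]
5. q, 1   [~->-rule on 3]
6. ~p, 1   [~->-rule on 3]
7. p, 1   [~->-rule on 4]
8. ~q, 1   [~->-rule on 4]
Accessibility: 0R0, 0R1, 1R0, 1R1
Branch closes: p and ~p both at 1.
Every branch closes; the branch above is one of them.

Unsatisfiable (every branch closes)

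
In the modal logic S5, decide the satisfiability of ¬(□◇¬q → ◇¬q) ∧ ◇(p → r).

1. ¬(□◇¬q → ◇¬q) ∧ ◇(p → r), 0
2. ¬(□◇¬q → ◇¬q), 0   [∧-rule on 1]
3. ◇(p → r), 0   [∧-rule on 1]
4. □◇¬q, 0   [¬→-rule on 2]
5. ¬◇¬q, 0   [¬→-rule on 2]
6. ◇¬q, 0   [□-rule on 4 via 0R0]
7. q, 0   [¬◇-rule on 5 via 0R0]
8. p → r, 1   [◇-rule on 3: fresh world 1, 0R1]
9. ◇¬q, 1   [□-rule on 4 via 0R1]
10. q, 1   [¬◇-rule on 5 via 0R1]
11. r, 1   [→-rule on 8 (branches; this branch)]
12. ¬q, 2   [◇-rule on 6: fresh world 2, 0R2]
13. ◇¬q, 2   [□-rule on 4 via 0R2]
14. q, 2   [¬◇-rule on 5 via 0R2]
Accessibility: 0R0, 0R1, 0R2, 1R0, 1R1, 1R2, 2R0, 2R1, 2R2
Branch closes: q and ¬q both at 2.
All branches of the tableau close; one closing branch shown above.

Unsatisfiable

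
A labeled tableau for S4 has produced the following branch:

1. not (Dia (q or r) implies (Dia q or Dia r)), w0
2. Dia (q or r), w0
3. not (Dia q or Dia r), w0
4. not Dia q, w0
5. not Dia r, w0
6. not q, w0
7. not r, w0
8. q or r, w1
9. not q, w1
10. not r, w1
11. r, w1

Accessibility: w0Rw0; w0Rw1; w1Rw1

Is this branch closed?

Both r and not r appear at w1.

Yes, closed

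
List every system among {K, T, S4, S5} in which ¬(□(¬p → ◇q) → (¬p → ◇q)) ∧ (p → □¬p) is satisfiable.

K

K-tableau for the formula:
1. ¬(□(¬p → ◇q) → (¬p → ◇q)) ∧ (p → □¬p), w0
2. ¬(□(¬p → ◇q) → (¬p → ◇q)), w0
3. p → □¬p, w0
4. □(¬p → ◇q), w0
5. ¬(¬p → ◇q), w0
6. ¬p, w0
7. ¬◇q, w0
8. □¬p, w0
Complete open branch: satisfiable in K.
T-tableau for the formula:
1. ¬(□(¬p → ◇q) → (¬p → ◇q)) ∧ (p → □¬p), w0
2. ¬(□(¬p → ◇q) → (¬p → ◇q)), w0
3. p → □¬p, w0
4. □(¬p → ◇q), w0
5. ¬(¬p → ◇q), w0
6. ¬p, w0
7. ¬◇q, w0
8. ¬p → ◇q, w0
9. ¬q, w0
10. □¬p, w0
11. ◇q, w0
12. q, w1
13. ¬p → ◇q, w1
14. ¬q, w1
Accessibility: w0Rw0, w0Rw1, w1Rw1
Branch closes: q and ¬q both at w1.
Every branch closes (one shown): unsatisfiable in T, hence also in S4, S5 (every S4/S5-frame is a T-frame).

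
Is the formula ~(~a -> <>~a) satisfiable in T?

1. ~(~a -> <>~a), w0
2. ~a, w0
3. ~<>~a, w0
4. a, w0
Accessibility: w0Rw0
Branch closes: a and ~a both at w0.
All branches of the tableau close; one closing branch shown above.

No, unsatisfiable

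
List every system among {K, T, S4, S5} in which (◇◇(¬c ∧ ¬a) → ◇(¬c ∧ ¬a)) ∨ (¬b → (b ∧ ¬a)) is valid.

S4-tableau for the negation ¬((◇◇(¬c ∧ ¬a) → ◇(¬c ∧ ¬a)) ∨ (¬b → (b ∧ ¬a))):
1. ¬((◇◇(¬c ∧ ¬a) → ◇(¬c ∧ ¬a)) ∨ (¬b → (b ∧ ¬a))), w0
2. ¬(◇◇(¬c ∧ ¬a) → ◇(¬c ∧ ¬a)), w0
3. ¬(¬b → (b ∧ ¬a)), w0
4. ◇◇(¬c ∧ ¬a), w0
5. ¬◇(¬c ∧ ¬a), w0
6. ¬b, w0
7. ¬(b ∧ ¬a), w0
8. ¬(¬c ∧ ¬a), w0
9. a, w0
10. ◇(¬c ∧ ¬a), w1
11. ¬(¬c ∧ ¬a), w1
12. a, w1
13. ¬c ∧ ¬a, w2
14. ¬c, w2
15. ¬a, w2
16. ¬(¬c ∧ ¬a), w2
17. a, w2
Accessibility: w0Rw0, w0Rw1, w0Rw2, w1Rw1, w1Rw2, w2Rw2
Branch closes: a and ¬a both at w2.
Every branch closes (one shown): valid in S4, hence also in S5 (every theorem of S4 is a theorem of S5).
T-tableau for the negation ¬((◇◇(¬c ∧ ¬a) → ◇(¬c ∧ ¬a)) ∨ (¬b → (b ∧ ¬a))):
1. ¬((◇◇(¬c ∧ ¬a) → ◇(¬c ∧ ¬a)) ∨ (¬b → (b ∧ ¬a))), w0
2. ¬(◇◇(¬c ∧ ¬a) → ◇(¬c ∧ ¬a)), w0
3. ¬(¬b → (b ∧ ¬a)), w0
4. ◇◇(¬c ∧ ¬a), w0
5. ¬◇(¬c ∧ ¬a), w0
6. ¬b, w0
7. ¬(b ∧ ¬a), w0
8. ¬(¬c ∧ ¬a), w0
9. a, w0
10. ◇(¬c ∧ ¬a), w1
11. ¬(¬c ∧ ¬a), w1
12. a, w1
13. ¬c ∧ ¬a, w2
14. ¬c, w2
15. ¬a, w2
Accessibility: w0Rw0, w0Rw1, w1Rw1, w1Rw2, w2Rw2
Complete open branch: countermodel on a T-frame, so not valid in T, nor in K (the same frame is also a K-frame).

S4, S5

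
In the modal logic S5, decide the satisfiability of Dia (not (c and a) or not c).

Satisfiable

1. Dia (not (c and a) or not c), 0
2. not (c and a) or not c, 1   [Dia-rule on 1: fresh world 1, 0R1]
3. not c, 1   [or-rule on 2 (branches; this branch)]
Accessibility: 0R0, 0R1, 1R0, 1R1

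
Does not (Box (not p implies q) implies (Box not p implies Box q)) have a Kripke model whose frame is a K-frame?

Unsatisfiable (every branch closes)

1. not (Box (not p implies q) implies (Box not p implies Box q)), u
2. Box (not p implies q), u
3. not (Box not p implies Box q), u
4. Box not p, u
5. not Box q, u
6. not q, v
7. not p implies q, v
8. not p, v
9. q, v
Accessibility: uRv
Branch closes: q and not q both at v.
(One branch shown.) All branches close.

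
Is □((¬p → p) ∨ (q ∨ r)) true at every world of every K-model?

Tableau for the negation ¬□((¬p → p) ∨ (q ∨ r)):
1. ¬□((¬p → p) ∨ (q ∨ r)), 0
2. ¬((¬p → p) ∨ (q ∨ r)), 1
3. ¬(¬p → p), 1
4. ¬(q ∨ r), 1
5. ¬p, 1
6. ¬q, 1
7. ¬r, 1
Accessibility: 0R1
The negation has an open branch (countermodel exists).

No, not valid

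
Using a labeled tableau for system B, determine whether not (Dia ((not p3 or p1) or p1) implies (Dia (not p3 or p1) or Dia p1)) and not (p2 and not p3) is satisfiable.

No, unsatisfiable

1. not (Dia ((not p3 or p1) or p1) implies (Dia (not p3 or p1) or Dia p1)) and not (p2 and not p3), 0
2. not (Dia ((not p3 or p1) or p1) implies (Dia (not p3 or p1) or Dia p1)), 0
3. not (p2 and not p3), 0
4. Dia ((not p3 or p1) or p1), 0
5. not (Dia (not p3 or p1) or Dia p1), 0
6. not Dia (not p3 or p1), 0
7. not Dia p1, 0
8. not (not p3 or p1), 0
9. p3, 0
10. not p1, 0
11. (not p3 or p1) or p1, 1
12. not (not p3 or p1), 1
13. p3, 1
14. not p1, 1
15. not p3 or p1, 1
16. p1, 1
Accessibility: 0R0, 0R1, 1R0, 1R1
Branch closes: p1 and not p1 both at 1.
All branches of the tableau close; one closing branch shown above.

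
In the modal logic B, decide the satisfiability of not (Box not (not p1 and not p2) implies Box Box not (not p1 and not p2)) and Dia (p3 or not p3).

1. not (Box not (not p1 and not p2) implies Box Box not (not p1 and not p2)) and Dia (p3 or not p3), 0
2. not (Box not (not p1 and not p2) implies Box Box not (not p1 and not p2)), 0   [and-rule on 1]
3. Dia (p3 or not p3), 0   [and-rule on 1]
4. Box not (not p1 and not p2), 0   [neg-implies-rule on 2]
5. not Box Box not (not p1 and not p2), 0   [neg-implies-rule on 2]
6. not (not p1 and not p2), 0   [Box-rule on 4 via 0R0]
7. p2, 0   [neg-and-rule on 6 (branches; this branch)]
8. p3 or not p3, 1   [Dia-rule on 3: fresh world 1, 0R1]
9. not (not p1 and not p2), 1   [Box-rule on 4 via 0R1]
10. not p3, 1   [or-rule on 8 (branches; this branch)]
11. p2, 1   [neg-and-rule on 9 (branches; this branch)]
12. not Box not (not p1 and not p2), 2   [neg-Box-rule on 5: fresh world 2, 0R2]
13. not (not p1 and not p2), 2   [Box-rule on 4 via 0R2]
14. p2, 2   [neg-and-rule on 13 (branches; this branch)]
15. not p1 and not p2, 3   [neg-Box-rule on 12: fresh world 3, 2R3]
16. not p1, 3   [and-rule on 15]
17. not p2, 3   [and-rule on 15]
Accessibility: 0R0, 0R1, 0R2, 1R0, 1R1, 2R0, 2R2, 2R3, 3R2, 3R3

Yes, satisfiable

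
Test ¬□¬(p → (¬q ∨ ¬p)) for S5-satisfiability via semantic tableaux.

1. ¬□¬(p → (¬q ∨ ¬p)), w0
2. p → (¬q ∨ ¬p), w1
3. ¬q ∨ ¬p, w1
4. ¬p, w1
Accessibility: w0Rw0, w0Rw1, w1Rw0, w1Rw1

Satisfiable (open branch found)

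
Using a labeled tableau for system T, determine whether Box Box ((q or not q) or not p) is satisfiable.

1. Box Box ((q or not q) or not p), u
2. Box ((q or not q) or not p), u   [Box-rule on 1 via uRu]
3. (q or not q) or not p, u   [Box-rule on 2 via uRu]
4. not p, u   [or-rule on 3 (branches; this branch)]
Accessibility: uRu

Satisfiable (open branch found)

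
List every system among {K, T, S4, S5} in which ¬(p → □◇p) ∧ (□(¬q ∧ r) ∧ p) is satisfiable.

K, T, S4

S5-tableau for the formula:
1. ¬(p → □◇p) ∧ (□(¬q ∧ r) ∧ p), 0
2. ¬(p → □◇p), 0   [∧-rule on 1]
3. □(¬q ∧ r) ∧ p, 0   [∧-rule on 1]
4. p, 0   [¬→-rule on 2]
5. ¬□◇p, 0   [¬→-rule on 2]
6. □(¬q ∧ r), 0   [∧-rule on 3]
7. ¬q ∧ r, 0   [□-rule on 6 via 0R0]
8. ¬q, 0   [∧-rule on 7]
9. r, 0   [∧-rule on 7]
10. ¬◇p, 1   [¬□-rule on 5: fresh world 1, 0R1]
11. ¬q ∧ r, 1   [□-rule on 6 via 0R1]
12. ¬q, 1   [∧-rule on 11]
13. r, 1   [∧-rule on 11]
14. ¬p, 0   [¬◇-rule on 10 via 1R0]
Accessibility: 0R0, 0R1, 1R0, 1R1
Branch closes: p and ¬p both at 0.
Every branch closes (one shown): unsatisfiable in S5.
S4-tableau for the formula:
1. ¬(p → □◇p) ∧ (□(¬q ∧ r) ∧ p), 0
2. ¬(p → □◇p), 0   [∧-rule on 1]
3. □(¬q ∧ r) ∧ p, 0   [∧-rule on 1]
4. p, 0   [¬→-rule on 2]
5. ¬□◇p, 0   [¬→-rule on 2]
6. □(¬q ∧ r), 0   [∧-rule on 3]
7. ¬q ∧ r, 0   [□-rule on 6 via 0R0]
8. ¬q, 0   [∧-rule on 7]
9. r, 0   [∧-rule on 7]
10. ¬◇p, 1   [¬□-rule on 5: fresh world 1, 0R1]
11. ¬q ∧ r, 1   [□-rule on 6 via 0R1]
12. ¬q, 1   [∧-rule on 11]
13. r, 1   [∧-rule on 11]
14. ¬p, 1   [¬◇-rule on 10 via 1R1]
Accessibility: 0R0, 0R1, 1R1
Complete open branch: satisfiable in S4, hence also in K, T (this S4-model is also a K-model and a T-model).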